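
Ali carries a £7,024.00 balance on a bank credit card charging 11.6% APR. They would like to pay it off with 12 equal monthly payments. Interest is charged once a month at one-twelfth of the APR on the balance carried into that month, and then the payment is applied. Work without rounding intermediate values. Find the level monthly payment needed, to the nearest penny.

Monthly rate r = 11.6%/12 = 0.966667% = 0.00966667.
Level-payment amortization: P = B₀·r / (1 − (1+r)^(−n)) = 7024.00·0.00966667 / (1 − 1.00967^(−12)).
Denominator 1 − (1+r)^(−12) = 0.109028573.
P = 67.8987 / 0.109028573 ≈ 622.76.

£622.76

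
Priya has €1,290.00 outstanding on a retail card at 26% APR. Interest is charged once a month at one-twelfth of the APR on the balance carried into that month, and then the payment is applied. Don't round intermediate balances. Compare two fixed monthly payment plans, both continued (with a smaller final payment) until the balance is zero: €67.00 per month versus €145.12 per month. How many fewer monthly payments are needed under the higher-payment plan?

16 fewer payments

Monthly rate r = 26%/12 = 2.16667% = 0.0216667.
At €67.00/mo: n = ⌈−ln(1 − rB₀/P)/ln(1+r)⌉ = 26 payments (last €12.51); total interest = total paid − €1,290.00 = €397.51.
At €145.12/mo: 10 payments (last €142.32); total interest €158.40.
Payments saved = 26 − 10 = 16.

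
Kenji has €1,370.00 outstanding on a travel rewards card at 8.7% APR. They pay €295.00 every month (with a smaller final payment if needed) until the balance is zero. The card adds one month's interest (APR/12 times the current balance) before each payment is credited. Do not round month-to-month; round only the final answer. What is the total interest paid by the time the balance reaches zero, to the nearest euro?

€29

Monthly rate r = 8.7%/12 = 0.725% = 0.00725.
Payoff takes n = ⌈−ln(1 − rB₀/P)/ln(1+r)⌉ = ⌈4.741⌉ = 5 payments; the last is €218.84.
Total paid = 4·€295.00 + €218.84 = €1,398.84.
Total interest = total paid − principal = €1,398.84 − €1,370.00 = €28.84.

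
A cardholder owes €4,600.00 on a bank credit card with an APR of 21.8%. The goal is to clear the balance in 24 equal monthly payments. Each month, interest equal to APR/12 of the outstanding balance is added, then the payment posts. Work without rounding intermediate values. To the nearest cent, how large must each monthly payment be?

€238.19

Monthly rate r = 21.8%/12 = 1.81667% = 0.0181667.
Level-payment amortization: P = B₀·r / (1 − (1+r)^(−n)) = 4600.00·0.0181667 / (1 − 1.01817^(−24)).
Denominator 1 − (1+r)^(−24) = 0.350847093.
P = 83.5667 / 0.350847093 ≈ 238.19.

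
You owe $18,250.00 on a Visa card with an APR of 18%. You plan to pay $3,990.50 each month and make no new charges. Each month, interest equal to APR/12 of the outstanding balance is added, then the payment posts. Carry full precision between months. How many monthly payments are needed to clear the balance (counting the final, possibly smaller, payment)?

Monthly rate r = 18%/12 = 1.5% = 0.015.
Recurrence: B ← B·(1+r) − $3,990.50.
Month 1: interest $273.75; balance after payment $14,533.25.
Month 2: interest $218.00; balance after payment $10,760.75.
Month 3: interest $161.41; balance after payment $6,931.66.
Month 4: interest $103.97; balance after payment $3,045.13.
Month 5: interest $45.68; balance after payment $0.00.

5 months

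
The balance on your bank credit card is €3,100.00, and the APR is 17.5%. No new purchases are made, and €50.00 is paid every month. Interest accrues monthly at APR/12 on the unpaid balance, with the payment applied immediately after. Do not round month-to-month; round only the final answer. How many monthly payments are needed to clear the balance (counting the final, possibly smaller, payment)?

162 payments

Monthly rate r = 17.5%/12 = 1.45833% = 0.0145833.
Recurrence: B ← B·(1+r) − €50.00.
Month 1: interest €45.21; balance after payment €3,095.21.
Month 2: interest €45.14; balance after payment €3,090.35.
Closed form: n = −ln(1 − rB₀/P)/ln(1+r) = −ln(0.095833)/ln(1.01458) ≈ 161.980, so the balance reaches zero during payment 162.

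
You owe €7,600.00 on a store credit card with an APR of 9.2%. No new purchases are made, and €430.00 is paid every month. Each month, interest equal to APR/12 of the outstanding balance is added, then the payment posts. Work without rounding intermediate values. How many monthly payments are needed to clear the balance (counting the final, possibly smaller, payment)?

Monthly rate r = 9.2%/12 = 0.766667% = 0.00766667.
Recurrence: B ← B·(1+r) − €430.00.
Month 1: interest €58.27; balance after payment €7,228.27.
Month 2: interest €55.42; balance after payment €6,853.68.
Closed form: n = −ln(1 − rB₀/P)/ln(1+r) = −ln(0.8645)/ln(1.00767) ≈ 19.065, so the balance reaches zero during payment 20.

20 payments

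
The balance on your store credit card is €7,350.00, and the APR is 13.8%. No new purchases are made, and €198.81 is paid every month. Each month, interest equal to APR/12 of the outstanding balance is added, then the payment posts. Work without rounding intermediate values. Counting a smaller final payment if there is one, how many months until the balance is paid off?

Monthly rate r = 13.8%/12 = 1.15% = 0.0115.
Recurrence: B ← B·(1+r) − €198.81.
Month 1: interest €84.52; balance after payment €7,235.71.
Month 2: interest €83.21; balance after payment €7,120.12.
Closed form: n = −ln(1 − rB₀/P)/ln(1+r) = −ln(0.57485)/ln(1.0115) ≈ 48.420, so the balance reaches zero during payment 49.

49 months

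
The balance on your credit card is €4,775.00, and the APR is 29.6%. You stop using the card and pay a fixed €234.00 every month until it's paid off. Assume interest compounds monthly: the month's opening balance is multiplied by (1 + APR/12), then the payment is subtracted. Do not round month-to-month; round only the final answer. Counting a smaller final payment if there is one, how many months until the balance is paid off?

29 months

Monthly rate r = 29.6%/12 = 2.46667% = 0.0246667.
Recurrence: B ← B·(1+r) − €234.00.
Month 1: interest €117.78; balance after payment €4,658.78.
Month 2: interest €114.92; balance after payment €4,539.70.
Closed form: n = −ln(1 − rB₀/P)/ln(1+r) = −ln(0.49665)/ln(1.02467) ≈ 28.721, so the balance reaches zero during payment 29.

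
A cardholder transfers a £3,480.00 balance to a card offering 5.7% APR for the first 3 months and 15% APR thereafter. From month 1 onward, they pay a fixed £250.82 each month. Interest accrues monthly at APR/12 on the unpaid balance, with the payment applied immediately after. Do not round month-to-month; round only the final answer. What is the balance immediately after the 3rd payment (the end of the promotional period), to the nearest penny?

Promo months 1–3 at r₀ = 5.7%/12 = 0.00475; months 4+ at r₁ = 15%/12 = 0.0125.
After month 3: iterate B ← B·(1+r₀) − £250.82 for 3 months → £2,773.79.

£2,773.79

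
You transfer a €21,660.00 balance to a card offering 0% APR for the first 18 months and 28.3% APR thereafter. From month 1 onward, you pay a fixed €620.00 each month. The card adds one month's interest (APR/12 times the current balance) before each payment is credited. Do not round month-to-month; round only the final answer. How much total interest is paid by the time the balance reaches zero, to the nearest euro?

€3,061

Promo months 1–18 at r₀ = 0%/12 = 0; months 19+ at r₁ = 28.3%/12 = 0.0235833.
After month 18 (no interest yet): B = €21,660.00 − 18·€620.00 = €10,500.00.
Then at r₁ with €620.00/mo: n₂ = −ln(1 − r₁·B/P)/ln(1+r₁) ≈ 21.87 → 22 more payments.
Total paid = 39·€620.00 + €541.23 = €24,721.23; interest = €24,721.23 − €21,660.00 = €3,061.23.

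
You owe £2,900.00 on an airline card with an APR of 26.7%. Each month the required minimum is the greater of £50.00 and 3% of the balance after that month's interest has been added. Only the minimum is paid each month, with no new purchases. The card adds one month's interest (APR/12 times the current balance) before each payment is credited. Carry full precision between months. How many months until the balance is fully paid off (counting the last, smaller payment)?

127 months

Monthly rate r = 26.7%/12 = 2.225% = 0.02225.
While 3% of the post-interest balance exceeds £50.00, each month B ← (B·(1+r))·(1 − 0.03), i.e. B shrinks by the factor (1+r)·0.97 = 0.99158.
This holds for months 1–69. Entering month 70 the balance is £1,618.41; 3% of the post-interest balance is now below £50.00, so the flat £50.00 minimum applies from here.
From month 70 a fixed £50.00 at rate r clears £1,618.41 in 58 more payments. Total: 69 + 58 = 127 months.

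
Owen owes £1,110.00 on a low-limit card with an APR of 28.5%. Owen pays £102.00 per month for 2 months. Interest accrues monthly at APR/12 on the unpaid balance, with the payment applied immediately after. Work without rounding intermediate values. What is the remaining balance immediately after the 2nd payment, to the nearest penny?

Monthly rate r = 28.5%/12 = 2.375% = 0.02375.
Each month: B ← B·(1+r) − £102.00.
Month 1: interest £26.36; balance after payment £1,034.36.
Month 2: interest £24.57; balance after payment £956.93.

£956.93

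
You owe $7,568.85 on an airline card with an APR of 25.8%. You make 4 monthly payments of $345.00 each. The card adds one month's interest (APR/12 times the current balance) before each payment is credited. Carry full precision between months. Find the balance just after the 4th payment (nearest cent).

$6,815.92

Monthly rate r = 25.8%/12 = 2.15% = 0.0215.
Each month: B ← B·(1+r) − $345.00.
Month 1: interest $162.73; balance after payment $7,386.58.
Month 2: interest $158.81; balance after payment $7,200.39.
Month 3: interest $154.81; balance after payment $7,010.20.
Month 4: interest $150.72; balance after payment $6,815.92.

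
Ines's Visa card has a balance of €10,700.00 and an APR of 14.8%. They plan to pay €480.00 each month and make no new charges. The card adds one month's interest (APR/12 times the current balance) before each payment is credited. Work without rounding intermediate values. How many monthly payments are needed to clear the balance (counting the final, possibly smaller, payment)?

27 payments

Monthly rate r = 14.8%/12 = 1.23333% = 0.0123333.
Recurrence: B ← B·(1+r) − €480.00.
Month 1: interest €131.97; balance after payment €10,351.97.
Month 2: interest €127.67; balance after payment €9,999.64.
Closed form: n = −ln(1 − rB₀/P)/ln(1+r) = −ln(0.72507)/ln(1.01233) ≈ 26.227, so the balance reaches zero during payment 27.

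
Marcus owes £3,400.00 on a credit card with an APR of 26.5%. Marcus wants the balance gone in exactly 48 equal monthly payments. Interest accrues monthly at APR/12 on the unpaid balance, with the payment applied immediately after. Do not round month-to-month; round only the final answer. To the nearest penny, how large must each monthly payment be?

£115.60

Monthly rate r = 26.5%/12 = 2.20833% = 0.0220833.
Level-payment amortization: P = B₀·r / (1 − (1+r)^(−n)) = 3400.00·0.0220833 / (1 − 1.02208^(−48)).
Denominator 1 − (1+r)^(−48) = 0.649524803.
P = 75.0833 / 0.649524803 ≈ 115.60.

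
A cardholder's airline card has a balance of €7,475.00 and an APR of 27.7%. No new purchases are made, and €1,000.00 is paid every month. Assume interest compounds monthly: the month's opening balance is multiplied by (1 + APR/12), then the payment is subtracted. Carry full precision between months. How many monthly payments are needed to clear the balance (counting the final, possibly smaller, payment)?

9 months

Monthly rate r = 27.7%/12 = 2.30833% = 0.0230833.
Recurrence: B ← B·(1+r) − €1,000.00.
Month 1: interest €172.55; balance after payment €6,647.55.
Month 2: interest €153.45; balance after payment €5,801.00.
Closed form: n = −ln(1 − rB₀/P)/ln(1+r) = −ln(0.82745)/ln(1.02308) ≈ 8.300, so the balance reaches zero during payment 9.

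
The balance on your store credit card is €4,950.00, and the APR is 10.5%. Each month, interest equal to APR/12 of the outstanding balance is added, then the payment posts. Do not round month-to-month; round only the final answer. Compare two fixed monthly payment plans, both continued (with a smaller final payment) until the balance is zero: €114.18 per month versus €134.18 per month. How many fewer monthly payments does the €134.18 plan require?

10 fewer payments

Monthly rate r = 10.5%/12 = 0.875% = 0.00875.
At €114.18/mo: n = ⌈−ln(1 − rB₀/P)/ln(1+r)⌉ = 55 payments (last €85.54); total interest = total paid − €4,950.00 = €1,301.26.
At €134.18/mo: 45 payments (last €99.52); total interest €1,053.44.
Payments saved = 55 − 45 = 10.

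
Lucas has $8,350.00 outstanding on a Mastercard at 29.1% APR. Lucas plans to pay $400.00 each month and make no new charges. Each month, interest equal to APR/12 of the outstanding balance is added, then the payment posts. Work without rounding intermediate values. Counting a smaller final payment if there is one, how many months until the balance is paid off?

30 payments

Monthly rate r = 29.1%/12 = 2.425% = 0.02425.
Recurrence: B ← B·(1+r) − $400.00.
Month 1: interest $202.49; balance after payment $8,152.49.
Month 2: interest $197.70; balance after payment $7,950.19.
Closed form: n = −ln(1 − rB₀/P)/ln(1+r) = −ln(0.49378)/ln(1.02425) ≈ 29.451, so the balance reaches zero during payment 30.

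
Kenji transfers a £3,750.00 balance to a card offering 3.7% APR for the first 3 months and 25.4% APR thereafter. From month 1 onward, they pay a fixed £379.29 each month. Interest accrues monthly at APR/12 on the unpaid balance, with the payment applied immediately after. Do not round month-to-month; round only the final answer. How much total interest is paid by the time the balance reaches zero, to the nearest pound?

£279

Promo months 1–3 at r₀ = 3.7%/12 = 0.00308333; months 4+ at r₁ = 25.4%/12 = 0.0211667.
After month 3: iterate B ← B·(1+r₀) − £379.29 for 3 months → £2,643.41.
Then at r₁ with £379.29/mo: n₂ = −ln(1 − r₁·B/P)/ln(1+r₁) ≈ 7.62 → 8 more payments.
Total paid = 10·£379.29 + £236.04 = £4,028.94; interest = £4,028.94 − £3,750.00 = £278.94.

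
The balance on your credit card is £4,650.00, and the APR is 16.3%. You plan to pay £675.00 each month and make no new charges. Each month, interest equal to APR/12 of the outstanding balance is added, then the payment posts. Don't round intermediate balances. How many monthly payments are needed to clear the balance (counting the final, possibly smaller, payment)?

Monthly rate r = 16.3%/12 = 1.35833% = 0.0135833.
Recurrence: B ← B·(1+r) − £675.00.
Month 1: interest £63.16; balance after payment £4,038.16.
Month 2: interest £54.85; balance after payment £3,418.01.
Closed form: n = −ln(1 − rB₀/P)/ln(1+r) = −ln(0.90643)/ln(1.01358) ≈ 7.282, so the balance reaches zero during payment 8.

8 payments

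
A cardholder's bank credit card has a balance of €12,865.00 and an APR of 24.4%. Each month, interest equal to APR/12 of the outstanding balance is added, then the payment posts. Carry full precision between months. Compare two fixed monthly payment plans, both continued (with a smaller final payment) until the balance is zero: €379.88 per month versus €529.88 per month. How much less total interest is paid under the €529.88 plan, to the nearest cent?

Monthly rate r = 24.4%/12 = 2.03333% = 0.0203333.
At €379.88/mo: n = ⌈−ln(1 − rB₀/P)/ln(1+r)⌉ = 58 payments (last €364.90); total interest = total paid − €12,865.00 = €9,153.06.
At €529.88/mo: 34 payments (last €430.07); total interest €5,051.11.
Interest saved = €9,153.06 − €5,051.11 = €4,101.95.

€4,101.95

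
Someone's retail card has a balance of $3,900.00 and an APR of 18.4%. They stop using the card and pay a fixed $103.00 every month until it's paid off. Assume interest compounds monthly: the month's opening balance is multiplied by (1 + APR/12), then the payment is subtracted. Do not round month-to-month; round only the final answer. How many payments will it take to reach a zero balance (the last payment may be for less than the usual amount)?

Monthly rate r = 18.4%/12 = 1.53333% = 0.0153333.
Recurrence: B ← B·(1+r) − $103.00.
Month 1: interest $59.80; balance after payment $3,856.80.
Month 2: interest $59.14; balance after payment $3,812.94.
Closed form: n = −ln(1 − rB₀/P)/ln(1+r) = −ln(0.41942)/ln(1.01533) ≈ 57.100, so the balance reaches zero during payment 58.

58 months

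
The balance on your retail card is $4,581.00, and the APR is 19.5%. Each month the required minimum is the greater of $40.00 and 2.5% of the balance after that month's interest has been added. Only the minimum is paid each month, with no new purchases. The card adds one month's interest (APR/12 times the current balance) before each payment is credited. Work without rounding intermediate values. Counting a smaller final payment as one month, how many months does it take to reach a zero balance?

Monthly rate r = 19.5%/12 = 1.625% = 0.01625.
While 2.5% of the post-interest balance exceeds $40.00, each month B ← (B·(1+r))·(1 − 0.025), i.e. B shrinks by the factor (1+r)·0.975 = 0.99084.
This holds for months 1–117. Entering month 118 the balance is $1,561.59; 2.5% of the post-interest balance is now below $40.00, so the flat $40.00 minimum applies from here.
From month 118 a fixed $40.00 at rate r clears $1,561.59 in 63 more payments. Total: 117 + 63 = 180 months.

180 months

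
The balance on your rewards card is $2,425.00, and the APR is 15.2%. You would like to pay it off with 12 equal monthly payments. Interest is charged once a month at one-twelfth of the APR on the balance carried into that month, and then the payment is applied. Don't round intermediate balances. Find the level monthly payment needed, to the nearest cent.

Monthly rate r = 15.2%/12 = 1.26667% = 0.0126667.
Level-payment amortization: P = B₀·r / (1 − (1+r)^(−n)) = 2425.00·0.0126667 / (1 − 1.01267^(−12)).
Denominator 1 − (1+r)^(−12) = 0.140191326.
P = 30.7167 / 0.140191326 ≈ 219.11.

$219.11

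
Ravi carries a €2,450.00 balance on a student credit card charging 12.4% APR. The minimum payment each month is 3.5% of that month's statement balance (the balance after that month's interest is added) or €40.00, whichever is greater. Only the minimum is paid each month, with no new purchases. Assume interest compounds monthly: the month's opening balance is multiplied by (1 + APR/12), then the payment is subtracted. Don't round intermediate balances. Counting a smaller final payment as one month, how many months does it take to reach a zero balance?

Monthly rate r = 12.4%/12 = 1.03333% = 0.0103333.
While 3.5% of the post-interest balance exceeds €40.00, each month B ← (B·(1+r))·(1 − 0.035), i.e. B shrinks by the factor (1+r)·0.965 = 0.97497.
This holds for months 1–31. Entering month 32 the balance is €1,116.65; 3.5% of the post-interest balance is now below €40.00, so the flat €40.00 minimum applies from here.
From month 32 a fixed €40.00 at rate r clears €1,116.65 in 34 more payments. Total: 31 + 34 = 65 months.

65 months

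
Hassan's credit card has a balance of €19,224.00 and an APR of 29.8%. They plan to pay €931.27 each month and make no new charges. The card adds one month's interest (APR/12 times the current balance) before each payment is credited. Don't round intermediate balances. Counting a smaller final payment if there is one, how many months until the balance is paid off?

30 months

Monthly rate r = 29.8%/12 = 2.48333% = 0.0248333.
Recurrence: B ← B·(1+r) − €931.27.
Month 1: interest €477.40; balance after payment €18,770.13.
Month 2: interest €466.12; balance after payment €18,304.98.
Closed form: n = −ln(1 − rB₀/P)/ln(1+r) = −ln(0.48737)/ln(1.02483) ≈ 29.300, so the balance reaches zero during payment 30.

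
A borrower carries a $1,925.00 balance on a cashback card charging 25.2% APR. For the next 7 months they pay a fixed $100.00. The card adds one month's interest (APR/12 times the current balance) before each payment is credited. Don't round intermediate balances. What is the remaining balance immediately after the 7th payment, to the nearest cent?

Monthly rate r = 25.2%/12 = 2.1% = 0.021.
Each month: B ← B·(1+r) − $100.00.
Month 1: interest $40.42; balance after payment $1,865.42.
Month 2: interest $39.17; balance after payment $1,804.60.
Month 3: interest $37.90; balance after payment $1,742.50.
Month 4: interest $36.59; balance after payment $1,679.09.
Month 5: interest $35.26; balance after payment $1,614.35.
Month 6: interest $33.90; balance after payment $1,548.25.
Month 7: interest $32.51; balance after payment $1,480.76.

$1,480.76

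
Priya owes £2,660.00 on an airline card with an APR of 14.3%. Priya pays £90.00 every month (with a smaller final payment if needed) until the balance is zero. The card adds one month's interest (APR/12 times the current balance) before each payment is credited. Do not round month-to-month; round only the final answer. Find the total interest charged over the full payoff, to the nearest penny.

£638.73

Monthly rate r = 14.3%/12 = 1.19167% = 0.0119167.
Payoff takes n = ⌈−ln(1 − rB₀/P)/ln(1+r)⌉ = ⌈36.651⌉ = 37 payments; the last is £58.73.
Total paid = 36·£90.00 + £58.73 = £3,298.73.
Total interest = total paid − principal = £3,298.73 − £2,660.00 = £638.73.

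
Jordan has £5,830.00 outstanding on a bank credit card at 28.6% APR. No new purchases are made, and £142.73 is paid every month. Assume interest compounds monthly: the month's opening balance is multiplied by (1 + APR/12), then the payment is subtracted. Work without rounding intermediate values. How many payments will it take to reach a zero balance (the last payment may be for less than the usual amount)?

Monthly rate r = 28.6%/12 = 2.38333% = 0.0238333.
Recurrence: B ← B·(1+r) − £142.73.
Month 1: interest £138.95; balance after payment £5,826.22.
Month 2: interest £138.86; balance after payment £5,822.35.
Closed form: n = −ln(1 − rB₀/P)/ln(1+r) = −ln(0.026495)/ln(1.02383) ≈ 154.149, so the balance reaches zero during payment 155.

155 months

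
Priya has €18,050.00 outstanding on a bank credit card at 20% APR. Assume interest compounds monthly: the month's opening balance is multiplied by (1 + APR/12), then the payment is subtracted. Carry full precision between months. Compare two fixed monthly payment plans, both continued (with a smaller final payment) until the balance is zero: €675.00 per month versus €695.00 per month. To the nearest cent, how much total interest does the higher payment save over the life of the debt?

Monthly rate r = 20%/12 = 1.66667% = 0.0166667.
At €675.00/mo: n = ⌈−ln(1 − rB₀/P)/ln(1+r)⌉ = 36 payments (last €470.22); total interest = total paid − €18,050.00 = €6,045.22.
At €695.00/mo: 35 payments (last €217.42); total interest €5,797.42.
Interest saved = €6,045.22 − €5,797.42 = €247.80.

€247.80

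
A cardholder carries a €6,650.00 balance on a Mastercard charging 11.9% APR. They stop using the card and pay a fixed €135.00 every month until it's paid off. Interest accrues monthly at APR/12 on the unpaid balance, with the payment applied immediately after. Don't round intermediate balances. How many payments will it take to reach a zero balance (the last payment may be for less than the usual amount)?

68 payments

Monthly rate r = 11.9%/12 = 0.991667% = 0.00991667.
Recurrence: B ← B·(1+r) − €135.00.
Month 1: interest €65.95; balance after payment €6,580.95.
Month 2: interest €65.26; balance after payment €6,511.21.
Closed form: n = −ln(1 − rB₀/P)/ln(1+r) = −ln(0.51151)/ln(1.00992) ≈ 67.936, so the balance reaches zero during payment 68.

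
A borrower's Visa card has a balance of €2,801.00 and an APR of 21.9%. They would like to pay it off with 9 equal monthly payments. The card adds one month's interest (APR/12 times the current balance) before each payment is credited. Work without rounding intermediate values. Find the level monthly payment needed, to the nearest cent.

€340.31

Monthly rate r = 21.9%/12 = 1.825% = 0.01825.
Level-payment amortization: P = B₀·r / (1 − (1+r)^(−n)) = 2801.00·0.01825 / (1 − 1.01825^(−9)).
Denominator 1 − (1+r)^(−9) = 0.15021271.
P = 51.1182 / 0.15021271 ≈ 340.31.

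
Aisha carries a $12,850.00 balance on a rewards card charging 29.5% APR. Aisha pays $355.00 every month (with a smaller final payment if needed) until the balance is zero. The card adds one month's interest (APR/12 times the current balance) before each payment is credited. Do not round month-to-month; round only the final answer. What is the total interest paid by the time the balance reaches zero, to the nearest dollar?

Monthly rate r = 29.5%/12 = 2.45833% = 0.0245833.
Payoff takes n = ⌈−ln(1 − rB₀/P)/ln(1+r)⌉ = ⌈90.830⌉ = 91 payments; the last is $295.10.
Total paid = 90·$355.00 + $295.10 = $32,245.10.
Total interest = total paid − principal = $32,245.10 − $12,850.00 = $19,395.10.

$19,395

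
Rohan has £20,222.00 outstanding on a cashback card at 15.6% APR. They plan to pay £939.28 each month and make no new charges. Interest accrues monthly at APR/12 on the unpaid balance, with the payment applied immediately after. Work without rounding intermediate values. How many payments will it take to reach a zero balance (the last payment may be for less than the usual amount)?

Monthly rate r = 15.6%/12 = 1.3% = 0.013.
Recurrence: B ← B·(1+r) − £939.28.
Month 1: interest £262.89; balance after payment £19,545.61.
Month 2: interest £254.09; balance after payment £18,860.42.
Closed form: n = −ln(1 − rB₀/P)/ln(1+r) = −ln(0.72012)/ln(1.013) ≈ 25.421, so the balance reaches zero during payment 26.

26 payments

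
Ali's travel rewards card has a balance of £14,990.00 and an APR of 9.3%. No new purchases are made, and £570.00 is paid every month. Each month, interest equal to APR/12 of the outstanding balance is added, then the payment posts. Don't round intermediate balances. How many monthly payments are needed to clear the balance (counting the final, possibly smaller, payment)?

Monthly rate r = 9.3%/12 = 0.775% = 0.00775.
Recurrence: B ← B·(1+r) − £570.00.
Month 1: interest £116.17; balance after payment £14,536.17.
Month 2: interest £112.66; balance after payment £14,078.83.
Closed form: n = −ln(1 − rB₀/P)/ln(1+r) = −ln(0.79619)/ln(1.00775) ≈ 29.523, so the balance reaches zero during payment 30.

30 payments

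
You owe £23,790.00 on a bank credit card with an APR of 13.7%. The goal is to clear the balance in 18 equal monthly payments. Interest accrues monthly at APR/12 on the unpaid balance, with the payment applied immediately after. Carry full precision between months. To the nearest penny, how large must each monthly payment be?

Monthly rate r = 13.7%/12 = 1.14167% = 0.0114167.
Level-payment amortization: P = B₀·r / (1 − (1+r)^(−n)) = 23790.00·0.0114167 / (1 − 1.01142^(−18)).
Denominator 1 − (1+r)^(−18) = 0.184811407.
P = 271.602 / 0.184811407 ≈ 1469.62.

£1,469.62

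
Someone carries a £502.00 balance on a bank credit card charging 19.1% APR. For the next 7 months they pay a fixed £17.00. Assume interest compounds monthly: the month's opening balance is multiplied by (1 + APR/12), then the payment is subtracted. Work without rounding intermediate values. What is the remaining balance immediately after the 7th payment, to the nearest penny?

£435.84

Monthly rate r = 19.1%/12 = 1.59167% = 0.0159167.
Each month: B ← B·(1+r) − £17.00.
Month 1: interest £7.99; balance after payment £492.99.
Month 2: interest £7.85; balance after payment £483.84.
Month 3: interest £7.70; balance after payment £474.54.
Month 4: interest £7.55; balance after payment £465.09.
Month 5: interest £7.40; balance after payment £455.49.
Month 6: interest £7.25; balance after payment £445.74.
Month 7: interest £7.09; balance after payment £435.84.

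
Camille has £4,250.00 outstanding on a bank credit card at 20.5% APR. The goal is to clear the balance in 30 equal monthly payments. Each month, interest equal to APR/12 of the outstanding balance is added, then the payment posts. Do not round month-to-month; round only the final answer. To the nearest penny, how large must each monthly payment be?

£182.24

Monthly rate r = 20.5%/12 = 1.70833% = 0.0170833.
Level-payment amortization: P = B₀·r / (1 − (1+r)^(−n)) = 4250.00·0.0170833 / (1 − 1.01708^(−30)).
Denominator 1 − (1+r)^(−30) = 0.398405484.
P = 72.6042 / 0.398405484 ≈ 182.24.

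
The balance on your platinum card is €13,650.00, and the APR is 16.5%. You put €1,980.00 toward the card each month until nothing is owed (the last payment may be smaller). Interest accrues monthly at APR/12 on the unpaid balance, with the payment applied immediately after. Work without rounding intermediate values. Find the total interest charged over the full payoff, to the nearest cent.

€792.15

Monthly rate r = 16.5%/12 = 1.375% = 0.01375.
Payoff takes n = ⌈−ln(1 − rB₀/P)/ln(1+r)⌉ = ⌈7.293⌉ = 8 payments; the last is €582.15.
Total paid = 7·€1,980.00 + €582.15 = €14,442.15.
Total interest = total paid − principal = €14,442.15 − €13,650.00 = €792.15.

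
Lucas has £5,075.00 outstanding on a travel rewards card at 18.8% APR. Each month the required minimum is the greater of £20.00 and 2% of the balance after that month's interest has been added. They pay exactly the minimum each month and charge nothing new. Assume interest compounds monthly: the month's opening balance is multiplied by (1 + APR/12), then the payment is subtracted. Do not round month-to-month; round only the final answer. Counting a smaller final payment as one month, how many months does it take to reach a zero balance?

Monthly rate r = 18.8%/12 = 1.56667% = 0.0156667.
While 2% of the post-interest balance exceeds £20.00, each month B ← (B·(1+r))·(1 − 0.02), i.e. B shrinks by the factor (1+r)·0.98 = 0.99535.
This holds for months 1–353. Entering month 354 the balance is £980.42; 2% of the post-interest balance is now below £20.00, so the flat £20.00 minimum applies from here.
From month 354 a fixed £20.00 at rate r clears £980.42 in 94 more payments. Total: 353 + 94 = 447 months.

447 months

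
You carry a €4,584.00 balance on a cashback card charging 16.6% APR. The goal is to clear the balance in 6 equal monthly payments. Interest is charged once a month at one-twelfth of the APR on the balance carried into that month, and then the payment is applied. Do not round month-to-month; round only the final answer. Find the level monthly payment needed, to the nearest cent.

Monthly rate r = 16.6%/12 = 1.38333% = 0.0138333.
Level-payment amortization: P = B₀·r / (1 − (1+r)^(−n)) = 4584.00·0.0138333 / (1 − 1.01383^(−6)).
Denominator 1 − (1+r)^(−6) = 0.0791251682.
P = 63.412 / 0.0791251682 ≈ 801.41.

€801.41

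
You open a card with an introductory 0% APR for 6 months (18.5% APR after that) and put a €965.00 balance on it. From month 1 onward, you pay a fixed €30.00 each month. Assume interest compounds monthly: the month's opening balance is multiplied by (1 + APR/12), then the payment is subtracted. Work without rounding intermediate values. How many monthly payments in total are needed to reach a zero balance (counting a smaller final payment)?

Promo months 1–6 at r₀ = 0%/12 = 0; months 7+ at r₁ = 18.5%/12 = 0.0154167.
After month 6 (no interest yet): B = €965.00 − 6·€30.00 = €785.00.
Then at r₁ with €30.00/mo: n₂ = −ln(1 − r₁·B/P)/ln(1+r₁) ≈ 33.76 → 34 more payments.

40 months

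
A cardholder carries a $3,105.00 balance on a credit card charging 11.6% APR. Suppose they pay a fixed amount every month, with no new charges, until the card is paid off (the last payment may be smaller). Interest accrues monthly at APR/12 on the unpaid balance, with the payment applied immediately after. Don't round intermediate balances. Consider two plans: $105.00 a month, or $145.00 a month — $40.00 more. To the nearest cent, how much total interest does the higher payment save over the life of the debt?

$178.77

Monthly rate r = 11.6%/12 = 0.966667% = 0.00966667.
At $105.00/mo: n = ⌈−ln(1 − rB₀/P)/ln(1+r)⌉ = 35 payments (last $104.61); total interest = total paid − $3,105.00 = $569.61.
At $145.00/mo: 25 payments (last $15.84); total interest $390.84.
Interest saved = $569.61 − $390.84 = $178.77.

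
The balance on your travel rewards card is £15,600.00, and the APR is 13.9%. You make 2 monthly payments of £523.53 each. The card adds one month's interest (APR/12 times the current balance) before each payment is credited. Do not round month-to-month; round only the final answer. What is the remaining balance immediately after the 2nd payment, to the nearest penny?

£14,910.37

Monthly rate r = 13.9%/12 = 1.15833% = 0.0115833.
Each month: B ← B·(1+r) − £523.53.
Month 1: interest £180.70; balance after payment £15,257.17.
Month 2: interest £176.73; balance after payment £14,910.37.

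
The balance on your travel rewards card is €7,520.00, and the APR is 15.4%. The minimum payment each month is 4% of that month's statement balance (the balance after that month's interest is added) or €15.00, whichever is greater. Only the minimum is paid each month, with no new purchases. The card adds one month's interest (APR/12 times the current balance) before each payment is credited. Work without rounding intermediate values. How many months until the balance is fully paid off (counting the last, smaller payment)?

Monthly rate r = 15.4%/12 = 1.28333% = 0.0128333.
While 4% of the post-interest balance exceeds €15.00, each month B ← (B·(1+r))·(1 − 0.04), i.e. B shrinks by the factor (1+r)·0.96 = 0.97232.
This holds for months 1–108. Entering month 109 the balance is €362.76; 4% of the post-interest balance is now below €15.00, so the flat €15.00 minimum applies from here.
From month 109 a fixed €15.00 at rate r clears €362.76 in 30 more payments. Total: 108 + 30 = 138 months.

138 months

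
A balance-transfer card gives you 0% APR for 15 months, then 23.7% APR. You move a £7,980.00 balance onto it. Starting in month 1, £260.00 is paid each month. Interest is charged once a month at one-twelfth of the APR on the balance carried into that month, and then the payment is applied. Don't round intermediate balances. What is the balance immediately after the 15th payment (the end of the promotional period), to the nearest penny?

Promo months 1–15 at r₀ = 0%/12 = 0; months 16+ at r₁ = 23.7%/12 = 0.01975.
After month 15 (no interest yet): B = £7,980.00 − 15·£260.00 = £4,080.00.

£4,080.00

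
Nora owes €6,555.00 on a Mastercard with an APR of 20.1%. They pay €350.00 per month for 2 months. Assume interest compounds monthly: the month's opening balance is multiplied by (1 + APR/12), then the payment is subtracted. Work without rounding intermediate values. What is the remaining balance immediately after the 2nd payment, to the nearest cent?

Monthly rate r = 20.1%/12 = 1.675% = 0.01675.
Each month: B ← B·(1+r) − €350.00.
Month 1: interest €109.80; balance after payment €6,314.80.
Month 2: interest €105.77; balance after payment €6,070.57.

€6,070.57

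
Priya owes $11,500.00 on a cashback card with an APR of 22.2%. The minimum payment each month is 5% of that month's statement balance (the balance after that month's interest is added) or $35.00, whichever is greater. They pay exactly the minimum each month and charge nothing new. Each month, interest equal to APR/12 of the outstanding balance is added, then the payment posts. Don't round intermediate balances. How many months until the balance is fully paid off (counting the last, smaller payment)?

111 months

Monthly rate r = 22.2%/12 = 1.85% = 0.0185.
While 5% of the post-interest balance exceeds $35.00, each month B ← (B·(1+r))·(1 − 0.05), i.e. B shrinks by the factor (1+r)·0.95 = 0.96757.
This holds for months 1–86. Entering month 87 the balance is $675.42; 5% of the post-interest balance is now below $35.00, so the flat $35.00 minimum applies from here.
From month 87 a fixed $35.00 at rate r clears $675.42 in 25 more payments. Total: 86 + 25 = 111 months.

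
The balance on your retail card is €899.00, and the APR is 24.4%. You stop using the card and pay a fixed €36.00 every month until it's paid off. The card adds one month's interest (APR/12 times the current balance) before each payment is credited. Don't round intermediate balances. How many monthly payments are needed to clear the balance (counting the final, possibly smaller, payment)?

36 payments

Monthly rate r = 24.4%/12 = 2.03333% = 0.0203333.
Recurrence: B ← B·(1+r) − €36.00.
Month 1: interest €18.28; balance after payment €881.28.
Month 2: interest €17.92; balance after payment €863.20.
Closed form: n = −ln(1 − rB₀/P)/ln(1+r) = −ln(0.49223)/ln(1.02033) ≈ 35.213, so the balance reaches zero during payment 36.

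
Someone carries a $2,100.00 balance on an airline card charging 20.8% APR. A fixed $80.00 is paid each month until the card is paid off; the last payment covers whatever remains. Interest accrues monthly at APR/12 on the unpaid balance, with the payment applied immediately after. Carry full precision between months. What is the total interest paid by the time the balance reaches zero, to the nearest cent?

$725.76

Monthly rate r = 20.8%/12 = 1.73333% = 0.0173333.
Payoff takes n = ⌈−ln(1 − rB₀/P)/ln(1+r)⌉ = ⌈35.320⌉ = 36 payments; the last is $25.76.
Total paid = 35·$80.00 + $25.76 = $2,825.76.
Total interest = total paid − principal = $2,825.76 − $2,100.00 = $725.76.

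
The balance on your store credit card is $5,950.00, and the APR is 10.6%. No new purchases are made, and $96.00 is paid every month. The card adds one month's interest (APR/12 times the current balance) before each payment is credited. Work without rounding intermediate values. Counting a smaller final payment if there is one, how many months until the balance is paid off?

Monthly rate r = 10.6%/12 = 0.883333% = 0.00883333.
Recurrence: B ← B·(1+r) − $96.00.
Month 1: interest $52.56; balance after payment $5,906.56.
Month 2: interest $52.17; balance after payment $5,862.73.
Closed form: n = −ln(1 − rB₀/P)/ln(1+r) = −ln(0.45252)/ln(1.00883) ≈ 90.161, so the balance reaches zero during payment 91.

91 months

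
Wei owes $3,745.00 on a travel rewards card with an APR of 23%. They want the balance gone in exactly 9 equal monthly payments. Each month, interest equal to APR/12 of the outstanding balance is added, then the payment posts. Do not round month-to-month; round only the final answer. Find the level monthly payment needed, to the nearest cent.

$457.00

Monthly rate r = 23%/12 = 1.91667% = 0.0191667.
Level-payment amortization: P = B₀·r / (1 − (1+r)^(−n)) = 3745.00·0.0191667 / (1 − 1.01917^(−9)).
Denominator 1 − (1+r)^(−9) = 0.157066913.
P = 71.7792 / 0.157066913 ≈ 457.00.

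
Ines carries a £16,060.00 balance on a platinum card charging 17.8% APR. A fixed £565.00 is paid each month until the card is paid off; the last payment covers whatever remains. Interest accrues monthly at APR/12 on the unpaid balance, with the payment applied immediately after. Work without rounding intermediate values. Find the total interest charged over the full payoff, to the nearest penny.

Monthly rate r = 17.8%/12 = 1.48333% = 0.0148333.
Payoff takes n = ⌈−ln(1 − rB₀/P)/ln(1+r)⌉ = ⌈37.187⌉ = 38 payments; the last is £106.01.
Total paid = 37·£565.00 + £106.01 = £21,011.01.
Total interest = total paid − principal = £21,011.01 − £16,060.00 = £4,951.01.

£4,951.01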